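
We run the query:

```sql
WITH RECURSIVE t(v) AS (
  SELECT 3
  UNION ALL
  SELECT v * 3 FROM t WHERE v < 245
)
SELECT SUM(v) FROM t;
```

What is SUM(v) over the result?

Base: v=3.
Iteration 1: 3 < 245 holds -> v = 3 * 3 = 9.
Iteration 2: 9 < 245 holds -> v = 9 * 3 = 27.
Iteration 3: 27 < 245 holds -> v = 27 * 3 = 81.
Iteration 4: 81 < 245 holds -> v = 81 * 3 = 243.
Iteration 5: 243 < 245 holds -> v = 243 * 3 = 729.
Iteration 6: 729 < 245 fails; recursion stops.
SUM(v) = 3 + 9 + 27 + 81 + 243 + 729 = 1092.

1092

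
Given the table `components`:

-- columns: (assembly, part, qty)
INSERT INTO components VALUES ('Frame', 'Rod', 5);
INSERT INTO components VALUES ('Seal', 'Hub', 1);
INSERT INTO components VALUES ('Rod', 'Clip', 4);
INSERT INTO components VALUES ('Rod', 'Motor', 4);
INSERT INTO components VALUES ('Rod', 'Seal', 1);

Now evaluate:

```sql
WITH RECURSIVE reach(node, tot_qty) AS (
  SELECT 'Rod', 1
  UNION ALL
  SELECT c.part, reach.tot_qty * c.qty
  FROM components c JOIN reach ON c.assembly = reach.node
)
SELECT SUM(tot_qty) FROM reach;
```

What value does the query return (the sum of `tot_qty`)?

Base: (Rod, tot_qty=1).
Iteration 1: components of {Rod} -> Clip = 1*4 = 4, Motor = 1*4 = 4, Seal = 1*1 = 1.
Iteration 2: components of {Clip,Motor,Seal} -> Hub = 1*1 = 1.
Iteration 3: no further components; recursion stops.
SUM(tot_qty) = 1 + 4 + 4 + 1 + 1 = 11.

11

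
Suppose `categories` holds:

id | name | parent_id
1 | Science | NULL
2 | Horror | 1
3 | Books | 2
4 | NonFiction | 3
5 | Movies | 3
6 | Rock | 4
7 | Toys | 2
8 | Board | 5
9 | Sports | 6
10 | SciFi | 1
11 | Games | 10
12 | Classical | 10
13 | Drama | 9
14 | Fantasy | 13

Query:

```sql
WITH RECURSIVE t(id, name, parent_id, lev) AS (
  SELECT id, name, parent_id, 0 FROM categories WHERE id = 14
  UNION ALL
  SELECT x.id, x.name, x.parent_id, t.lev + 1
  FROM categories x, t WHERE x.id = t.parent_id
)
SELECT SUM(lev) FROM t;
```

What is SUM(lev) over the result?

28

Base: id=14 (Fantasy), parent_id=13, lev 0.
Iteration 1: join on id=13 -> Drama (id 13, parent_id=9, lev 1).
Iteration 2: join on id=9 -> Sports (id 9, parent_id=6, lev 2).
Iteration 3: join on id=6 -> Rock (id 6, parent_id=4, lev 3).
Iteration 4: join on id=4 -> NonFiction (id 4, parent_id=3, lev 4).
Iteration 5: join on id=3 -> Books (id 3, parent_id=2, lev 5).
Iteration 6: join on id=2 -> Horror (id 2, parent_id=1, lev 6).
Iteration 7: join on id=1 -> Science (id 1, parent_id=NULL, lev 7).
Iteration 8: parent_id is NULL; no match; recursion stops.
SUM(lev) = 0 + 1 + 2 + 3 + 4 + 5 + 6 + 7 = 28.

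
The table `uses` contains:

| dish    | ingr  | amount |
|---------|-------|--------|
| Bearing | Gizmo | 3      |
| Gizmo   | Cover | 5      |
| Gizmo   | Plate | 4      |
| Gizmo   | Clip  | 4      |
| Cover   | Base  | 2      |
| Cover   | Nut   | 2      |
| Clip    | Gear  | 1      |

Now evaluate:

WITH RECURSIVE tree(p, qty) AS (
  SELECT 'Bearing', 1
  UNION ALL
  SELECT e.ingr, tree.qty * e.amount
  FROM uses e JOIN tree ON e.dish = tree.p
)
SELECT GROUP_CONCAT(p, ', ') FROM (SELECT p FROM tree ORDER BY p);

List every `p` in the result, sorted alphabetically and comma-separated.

Base, Bearing, Clip, Cover, Gear, Gizmo, Nut, Plate

Base: (Bearing, qty=1).
Iteration 1: components of {Bearing} -> Gizmo = 1*3 = 3.
Iteration 2: components of {Gizmo} -> Clip = 3*4 = 12, Cover = 3*5 = 15, Plate = 3*4 = 12.
Iteration 3: components of {Clip,Cover,Plate} -> Base = 15*2 = 30, Gear = 12*1 = 12, Nut = 15*2 = 30.
Iteration 4: no further components; recursion stops.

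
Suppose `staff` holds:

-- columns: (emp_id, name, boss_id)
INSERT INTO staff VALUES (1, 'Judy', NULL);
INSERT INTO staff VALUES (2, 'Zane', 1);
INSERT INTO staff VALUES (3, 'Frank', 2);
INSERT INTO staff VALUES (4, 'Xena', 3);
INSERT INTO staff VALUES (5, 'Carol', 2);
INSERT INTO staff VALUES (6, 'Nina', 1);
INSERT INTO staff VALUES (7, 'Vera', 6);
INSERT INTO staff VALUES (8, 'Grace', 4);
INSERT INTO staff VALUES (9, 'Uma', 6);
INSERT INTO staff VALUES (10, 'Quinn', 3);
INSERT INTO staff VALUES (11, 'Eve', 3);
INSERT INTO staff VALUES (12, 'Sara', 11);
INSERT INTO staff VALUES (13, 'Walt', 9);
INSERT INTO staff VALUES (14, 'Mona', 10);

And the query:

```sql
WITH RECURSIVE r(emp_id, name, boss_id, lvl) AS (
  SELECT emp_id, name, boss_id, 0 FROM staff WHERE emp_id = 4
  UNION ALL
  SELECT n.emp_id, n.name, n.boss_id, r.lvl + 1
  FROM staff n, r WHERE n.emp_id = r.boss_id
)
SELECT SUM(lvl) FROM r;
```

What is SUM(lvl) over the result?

Base: emp_id=4 (Xena), boss_id=3, lvl 0.
Iteration 1: join on emp_id=3 -> Frank (id 3, boss_id=2, lvl 1).
Iteration 2: join on emp_id=2 -> Zane (id 2, boss_id=1, lvl 2).
Iteration 3: join on emp_id=1 -> Judy (id 1, boss_id=NULL, lvl 3).
Iteration 4: boss_id is NULL; no match; recursion stops.
SUM(lvl) = 0 + 1 + 2 + 3 = 6.

6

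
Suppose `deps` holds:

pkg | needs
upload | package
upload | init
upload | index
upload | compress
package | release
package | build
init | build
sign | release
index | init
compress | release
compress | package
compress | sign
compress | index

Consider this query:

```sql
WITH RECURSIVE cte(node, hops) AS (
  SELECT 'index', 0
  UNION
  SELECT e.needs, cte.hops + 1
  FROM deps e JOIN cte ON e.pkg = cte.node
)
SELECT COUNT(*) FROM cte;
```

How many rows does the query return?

Base: (index, hops=0).
Iteration 1: edges from {index} -> (init, hops=1).
Iteration 2: edges from {init} -> (build, hops=2).
Iteration 3: no outgoing edges from {build}; recursion stops.
Total rows emitted: 3.

3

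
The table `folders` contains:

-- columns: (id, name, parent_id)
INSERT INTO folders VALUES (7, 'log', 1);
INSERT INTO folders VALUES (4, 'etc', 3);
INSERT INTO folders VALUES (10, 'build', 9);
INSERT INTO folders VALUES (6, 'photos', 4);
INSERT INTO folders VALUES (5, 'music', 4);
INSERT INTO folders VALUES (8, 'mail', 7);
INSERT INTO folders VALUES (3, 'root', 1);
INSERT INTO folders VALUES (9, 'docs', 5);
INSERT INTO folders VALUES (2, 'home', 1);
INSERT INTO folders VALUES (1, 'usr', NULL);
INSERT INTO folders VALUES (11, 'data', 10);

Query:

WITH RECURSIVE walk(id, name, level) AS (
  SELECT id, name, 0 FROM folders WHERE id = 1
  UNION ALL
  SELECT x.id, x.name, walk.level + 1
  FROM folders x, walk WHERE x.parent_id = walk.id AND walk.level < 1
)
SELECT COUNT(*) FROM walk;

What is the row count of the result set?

Base: id=1 (usr) at level 0.
Iteration 1: rows with parent_id in {1} -> home (id 2, level 1), root (id 3, level 1), log (id 7, level 1).
Iteration 2: level < 1 fails for all current rows; recursion stops.
Total rows emitted: 4.

4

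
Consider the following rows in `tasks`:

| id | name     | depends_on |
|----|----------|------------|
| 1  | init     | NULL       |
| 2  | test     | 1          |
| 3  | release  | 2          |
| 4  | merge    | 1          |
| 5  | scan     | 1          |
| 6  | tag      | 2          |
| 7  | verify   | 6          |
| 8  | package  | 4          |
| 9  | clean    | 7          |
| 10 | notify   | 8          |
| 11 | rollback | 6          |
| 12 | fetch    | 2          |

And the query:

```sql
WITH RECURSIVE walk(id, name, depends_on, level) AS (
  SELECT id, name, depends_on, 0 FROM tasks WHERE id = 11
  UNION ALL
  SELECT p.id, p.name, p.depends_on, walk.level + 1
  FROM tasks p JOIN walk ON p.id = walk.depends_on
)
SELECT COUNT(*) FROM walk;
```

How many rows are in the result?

Base: id=11 (rollback), depends_on=6, level 0.
Iteration 1: join on id=6 -> tag (id 6, depends_on=2, level 1).
Iteration 2: join on id=2 -> test (id 2, depends_on=1, level 2).
Iteration 3: join on id=1 -> init (id 1, depends_on=NULL, level 3).
Iteration 4: depends_on is NULL; no match; recursion stops.
Total rows emitted: 4.

4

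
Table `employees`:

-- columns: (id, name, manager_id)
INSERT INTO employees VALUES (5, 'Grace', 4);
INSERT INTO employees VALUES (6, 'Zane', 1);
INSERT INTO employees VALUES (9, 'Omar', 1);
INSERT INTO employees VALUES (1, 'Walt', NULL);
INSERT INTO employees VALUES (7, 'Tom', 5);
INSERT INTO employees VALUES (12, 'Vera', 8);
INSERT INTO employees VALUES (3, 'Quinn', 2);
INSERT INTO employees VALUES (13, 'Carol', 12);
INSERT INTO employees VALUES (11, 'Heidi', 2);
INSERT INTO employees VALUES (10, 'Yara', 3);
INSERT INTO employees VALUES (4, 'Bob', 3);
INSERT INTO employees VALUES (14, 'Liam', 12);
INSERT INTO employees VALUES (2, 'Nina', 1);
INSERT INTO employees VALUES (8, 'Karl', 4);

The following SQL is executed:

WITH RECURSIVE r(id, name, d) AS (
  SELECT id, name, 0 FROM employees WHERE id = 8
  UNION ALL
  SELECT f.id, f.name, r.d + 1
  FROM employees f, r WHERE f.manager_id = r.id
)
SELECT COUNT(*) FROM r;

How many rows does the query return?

Base: id=8 (Karl) at d 0.
Iteration 1: rows with manager_id in {8} -> Vera (id 12, d 1).
Iteration 2: rows with manager_id in {12} -> Carol (id 13, d 2), Liam (id 14, d 2).
Iteration 3: no rows with manager_id in {13,14}; recursion stops.
Total rows emitted: 4.

4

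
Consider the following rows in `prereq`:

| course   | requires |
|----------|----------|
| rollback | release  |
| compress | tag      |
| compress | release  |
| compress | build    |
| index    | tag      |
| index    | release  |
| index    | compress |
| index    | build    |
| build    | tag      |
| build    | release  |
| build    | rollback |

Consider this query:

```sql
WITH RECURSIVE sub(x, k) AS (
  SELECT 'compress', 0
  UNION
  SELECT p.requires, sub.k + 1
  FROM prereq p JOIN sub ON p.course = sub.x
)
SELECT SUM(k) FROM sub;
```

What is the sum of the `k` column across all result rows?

Base: (compress, k=0).
Iteration 1: edges from {compress} -> (build, k=1), (release, k=1), (tag, k=1).
Iteration 2: edges from {build,release,tag} -> (release, k=2), (rollback, k=2), (tag, k=2).
Iteration 3: edges from {release,rollback,tag} -> (release, k=3).
Iteration 4: no outgoing edges from {release}; recursion stops.
SUM(k) = 0 + 1 + 1 + 1 + 2 + 2 + 2 + 3 = 12.

12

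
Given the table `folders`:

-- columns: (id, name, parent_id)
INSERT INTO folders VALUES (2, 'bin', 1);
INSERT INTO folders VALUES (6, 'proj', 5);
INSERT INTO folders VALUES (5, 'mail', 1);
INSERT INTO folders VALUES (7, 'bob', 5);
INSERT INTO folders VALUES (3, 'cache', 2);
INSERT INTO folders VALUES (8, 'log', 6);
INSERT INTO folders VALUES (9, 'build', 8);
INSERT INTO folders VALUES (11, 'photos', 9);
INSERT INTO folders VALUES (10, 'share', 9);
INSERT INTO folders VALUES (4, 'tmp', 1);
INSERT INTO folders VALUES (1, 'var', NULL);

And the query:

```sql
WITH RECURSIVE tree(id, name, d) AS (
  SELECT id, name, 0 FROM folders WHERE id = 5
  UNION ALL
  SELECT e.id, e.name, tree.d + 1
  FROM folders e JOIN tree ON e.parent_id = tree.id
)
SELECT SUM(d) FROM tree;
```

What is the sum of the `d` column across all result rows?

Base: id=5 (mail) at d 0.
Iteration 1: rows with parent_id in {5} -> proj (id 6, d 1), bob (id 7, d 1).
Iteration 2: rows with parent_id in {6,7} -> log (id 8, d 2).
Iteration 3: rows with parent_id in {8} -> build (id 9, d 3).
Iteration 4: rows with parent_id in {9} -> share (id 10, d 4), photos (id 11, d 4).
Iteration 5: no rows with parent_id in {10,11}; recursion stops.
SUM(d) = 0 + 1 + 1 + 2 + 3 + 4 + 4 = 15.

15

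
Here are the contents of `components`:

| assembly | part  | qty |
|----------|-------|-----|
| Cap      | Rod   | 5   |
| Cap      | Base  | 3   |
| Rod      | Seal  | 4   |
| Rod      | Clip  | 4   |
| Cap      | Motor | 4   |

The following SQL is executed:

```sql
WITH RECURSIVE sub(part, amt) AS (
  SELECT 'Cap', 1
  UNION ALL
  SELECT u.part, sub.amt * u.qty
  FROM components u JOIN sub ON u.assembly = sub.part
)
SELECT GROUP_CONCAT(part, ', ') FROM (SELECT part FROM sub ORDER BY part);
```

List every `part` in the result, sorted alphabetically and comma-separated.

Base, Cap, Clip, Motor, Rod, Seal

Base: (Cap, amt=1).
Iteration 1: components of {Cap} -> Base = 1*3 = 3, Motor = 1*4 = 4, Rod = 1*5 = 5.
Iteration 2: components of {Base,Motor,Rod} -> Clip = 5*4 = 20, Seal = 5*4 = 20.
Iteration 3: no further components; recursion stops.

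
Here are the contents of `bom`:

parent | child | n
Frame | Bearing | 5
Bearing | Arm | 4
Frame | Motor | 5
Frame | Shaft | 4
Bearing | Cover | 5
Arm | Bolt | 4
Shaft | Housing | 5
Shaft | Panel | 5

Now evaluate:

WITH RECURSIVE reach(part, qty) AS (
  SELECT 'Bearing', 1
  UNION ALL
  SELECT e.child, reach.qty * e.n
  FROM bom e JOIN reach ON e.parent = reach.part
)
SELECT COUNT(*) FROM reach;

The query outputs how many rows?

Base: (Bearing, qty=1).
Iteration 1: components of {Bearing} -> Arm = 1*4 = 4, Cover = 1*5 = 5.
Iteration 2: components of {Arm,Cover} -> Bolt = 4*4 = 16.
Iteration 3: no further components; recursion stops.
Total rows emitted: 4.

4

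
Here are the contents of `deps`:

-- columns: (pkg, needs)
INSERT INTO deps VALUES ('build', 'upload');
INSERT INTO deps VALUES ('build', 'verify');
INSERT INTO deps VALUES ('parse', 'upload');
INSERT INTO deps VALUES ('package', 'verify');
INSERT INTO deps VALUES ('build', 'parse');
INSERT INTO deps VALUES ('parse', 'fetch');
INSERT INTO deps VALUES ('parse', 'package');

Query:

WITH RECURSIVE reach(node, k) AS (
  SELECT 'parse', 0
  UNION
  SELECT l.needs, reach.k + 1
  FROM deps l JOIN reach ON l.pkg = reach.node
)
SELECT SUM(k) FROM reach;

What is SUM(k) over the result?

5

Base: (parse, k=0).
Iteration 1: edges from {parse} -> (fetch, k=1), (package, k=1), (upload, k=1).
Iteration 2: edges from {fetch,package,upload} -> (verify, k=2).
Iteration 3: no outgoing edges from {verify}; recursion stops.
SUM(k) = 0 + 1 + 1 + 1 + 2 = 5.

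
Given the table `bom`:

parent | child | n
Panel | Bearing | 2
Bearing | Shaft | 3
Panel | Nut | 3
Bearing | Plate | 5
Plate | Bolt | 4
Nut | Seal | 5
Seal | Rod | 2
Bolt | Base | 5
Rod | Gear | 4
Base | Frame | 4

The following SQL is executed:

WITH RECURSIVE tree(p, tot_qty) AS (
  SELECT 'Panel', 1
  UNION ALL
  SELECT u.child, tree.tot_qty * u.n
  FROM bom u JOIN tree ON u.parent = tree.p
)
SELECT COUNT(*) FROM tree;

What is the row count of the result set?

Base: (Panel, tot_qty=1).
Iteration 1: components of {Panel} -> Bearing = 1*2 = 2, Nut = 1*3 = 3.
Iteration 2: components of {Bearing,Nut} -> Plate = 2*5 = 10, Seal = 3*5 = 15, Shaft = 2*3 = 6.
Iteration 3: components of {Plate,Seal,Shaft} -> Bolt = 10*4 = 40, Rod = 15*2 = 30.
Iteration 4: components of {Bolt,Rod} -> Base = 40*5 = 200, Gear = 30*4 = 120.
Iteration 5: components of {Base,Gear} -> Frame = 200*4 = 800.
Iteration 6: no further components; recursion stops.
Total rows emitted: 11.

11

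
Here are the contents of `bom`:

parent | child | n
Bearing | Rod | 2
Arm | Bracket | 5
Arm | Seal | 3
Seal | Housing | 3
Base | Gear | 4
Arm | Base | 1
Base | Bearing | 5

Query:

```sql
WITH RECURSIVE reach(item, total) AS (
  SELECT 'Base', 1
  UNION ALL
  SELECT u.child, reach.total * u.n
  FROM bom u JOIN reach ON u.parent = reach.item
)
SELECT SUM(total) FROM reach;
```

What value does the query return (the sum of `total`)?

20

Base: (Base, total=1).
Iteration 1: components of {Base} -> Bearing = 1*5 = 5, Gear = 1*4 = 4.
Iteration 2: components of {Bearing,Gear} -> Rod = 5*2 = 10.
Iteration 3: no further components; recursion stops.
SUM(total) = 1 + 5 + 4 + 10 = 20.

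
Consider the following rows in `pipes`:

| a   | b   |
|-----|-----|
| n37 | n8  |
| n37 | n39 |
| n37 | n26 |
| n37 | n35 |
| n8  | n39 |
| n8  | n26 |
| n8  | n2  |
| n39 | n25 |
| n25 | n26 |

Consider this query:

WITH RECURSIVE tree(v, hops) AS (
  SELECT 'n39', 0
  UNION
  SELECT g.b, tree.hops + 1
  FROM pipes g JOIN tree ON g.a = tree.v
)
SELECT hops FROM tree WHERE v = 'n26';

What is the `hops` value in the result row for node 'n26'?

2

Base: (n39, hops=0).
Iteration 1: edges from {n39} -> (n25, hops=1).
Iteration 2: edges from {n25} -> (n26, hops=2).
Iteration 3: no outgoing edges from {n26}; recursion stops.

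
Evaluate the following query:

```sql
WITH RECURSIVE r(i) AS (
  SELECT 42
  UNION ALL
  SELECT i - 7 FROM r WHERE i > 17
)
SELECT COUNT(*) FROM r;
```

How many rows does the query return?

5

Base: i=42.
Iteration 1: 42 > 17 holds -> i = 42 - 7 = 35.
Iteration 2: 35 > 17 holds -> i = 35 - 7 = 28.
Iteration 3: 28 > 17 holds -> i = 28 - 7 = 21.
Iteration 4: 21 > 17 holds -> i = 21 - 7 = 14.
Iteration 5: 14 > 17 fails; recursion stops.
Total rows emitted: 5.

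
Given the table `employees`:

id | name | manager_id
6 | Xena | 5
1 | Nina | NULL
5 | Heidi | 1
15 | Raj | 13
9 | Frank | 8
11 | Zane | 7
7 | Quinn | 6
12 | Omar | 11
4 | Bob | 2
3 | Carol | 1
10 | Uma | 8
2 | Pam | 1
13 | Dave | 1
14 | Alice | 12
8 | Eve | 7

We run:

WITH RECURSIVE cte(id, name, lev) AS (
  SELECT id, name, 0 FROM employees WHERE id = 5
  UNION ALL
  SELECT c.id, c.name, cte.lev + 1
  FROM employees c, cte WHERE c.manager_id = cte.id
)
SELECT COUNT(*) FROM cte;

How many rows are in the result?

Base: id=5 (Heidi) at lev 0.
Iteration 1: rows with manager_id in {5} -> Xena (id 6, lev 1).
Iteration 2: rows with manager_id in {6} -> Quinn (id 7, lev 2).
Iteration 3: rows with manager_id in {7} -> Eve (id 8, lev 3), Zane (id 11, lev 3).
Iteration 4: rows with manager_id in {8,11} -> Frank (id 9, lev 4), Uma (id 10, lev 4), Omar (id 12, lev 4).
Iteration 5: rows with manager_id in {9,10,12} -> Alice (id 14, lev 5).
Iteration 6: no rows with manager_id in {14}; recursion stops.
Total rows emitted: 9.

9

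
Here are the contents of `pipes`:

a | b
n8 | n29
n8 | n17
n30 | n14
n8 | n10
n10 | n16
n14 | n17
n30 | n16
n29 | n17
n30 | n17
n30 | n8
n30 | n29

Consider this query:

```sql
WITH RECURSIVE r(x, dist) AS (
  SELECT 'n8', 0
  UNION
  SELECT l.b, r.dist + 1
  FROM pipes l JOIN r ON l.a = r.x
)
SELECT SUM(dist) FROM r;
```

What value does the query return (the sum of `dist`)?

Base: (n8, dist=0).
Iteration 1: edges from {n8} -> (n10, dist=1), (n17, dist=1), (n29, dist=1).
Iteration 2: edges from {n10,n17,n29} -> (n16, dist=2), (n17, dist=2).
Iteration 3: no outgoing edges from {n16,n17}; recursion stops.
SUM(dist) = 0 + 1 + 1 + 1 + 2 + 2 = 7.

7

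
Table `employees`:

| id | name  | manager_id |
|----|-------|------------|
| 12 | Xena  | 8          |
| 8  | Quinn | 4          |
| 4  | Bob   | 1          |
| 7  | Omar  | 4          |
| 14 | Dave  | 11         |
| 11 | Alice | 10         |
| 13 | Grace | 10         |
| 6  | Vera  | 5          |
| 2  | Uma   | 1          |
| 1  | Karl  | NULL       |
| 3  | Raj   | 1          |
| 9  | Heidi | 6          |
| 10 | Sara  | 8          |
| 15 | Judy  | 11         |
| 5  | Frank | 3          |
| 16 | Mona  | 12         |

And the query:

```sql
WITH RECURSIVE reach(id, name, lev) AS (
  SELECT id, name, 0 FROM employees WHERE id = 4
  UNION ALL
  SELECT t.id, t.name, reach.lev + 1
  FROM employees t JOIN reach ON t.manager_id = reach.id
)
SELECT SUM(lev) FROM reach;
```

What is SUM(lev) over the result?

Base: id=4 (Bob) at lev 0.
Iteration 1: rows with manager_id in {4} -> Omar (id 7, lev 1), Quinn (id 8, lev 1).
Iteration 2: rows with manager_id in {7,8} -> Sara (id 10, lev 2), Xena (id 12, lev 2).
Iteration 3: rows with manager_id in {10,12} -> Alice (id 11, lev 3), Grace (id 13, lev 3), Mona (id 16, lev 3).
Iteration 4: rows with manager_id in {11,13,16} -> Dave (id 14, lev 4), Judy (id 15, lev 4).
Iteration 5: no rows with manager_id in {14,15}; recursion stops.
SUM(lev) = 0 + 1 + 1 + 2 + 2 + 3 + 3 + 3 + 4 + 4 = 23.

23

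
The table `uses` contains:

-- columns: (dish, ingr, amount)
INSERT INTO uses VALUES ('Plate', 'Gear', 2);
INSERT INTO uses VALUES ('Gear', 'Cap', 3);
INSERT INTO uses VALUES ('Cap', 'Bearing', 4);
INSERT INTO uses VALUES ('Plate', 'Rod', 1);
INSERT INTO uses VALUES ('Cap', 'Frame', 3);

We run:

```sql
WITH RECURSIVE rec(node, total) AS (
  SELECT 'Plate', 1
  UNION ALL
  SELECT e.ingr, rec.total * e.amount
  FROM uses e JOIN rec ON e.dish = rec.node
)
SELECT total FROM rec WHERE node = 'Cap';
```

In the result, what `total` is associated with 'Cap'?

Base: (Plate, total=1).
Iteration 1: components of {Plate} -> Gear = 1*2 = 2, Rod = 1*1 = 1.
Iteration 2: components of {Gear,Rod} -> Cap = 2*3 = 6.
Iteration 3: components of {Cap} -> Bearing = 6*4 = 24, Frame = 6*3 = 18.
Iteration 4: no further components; recursion stops.

6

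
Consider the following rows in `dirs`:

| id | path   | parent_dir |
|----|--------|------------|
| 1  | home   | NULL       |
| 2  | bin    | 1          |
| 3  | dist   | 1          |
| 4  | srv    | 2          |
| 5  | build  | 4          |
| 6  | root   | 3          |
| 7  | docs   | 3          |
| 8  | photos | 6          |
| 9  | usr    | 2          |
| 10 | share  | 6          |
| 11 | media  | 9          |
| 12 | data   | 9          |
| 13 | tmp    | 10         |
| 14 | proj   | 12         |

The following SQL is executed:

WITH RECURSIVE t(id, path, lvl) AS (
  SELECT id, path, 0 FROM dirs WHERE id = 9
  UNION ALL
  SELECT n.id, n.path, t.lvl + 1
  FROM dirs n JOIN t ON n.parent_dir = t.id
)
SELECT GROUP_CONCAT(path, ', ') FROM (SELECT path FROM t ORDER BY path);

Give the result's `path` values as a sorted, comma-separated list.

Base: id=9 (usr) at lvl 0.
Iteration 1: rows with parent_dir in {9} -> media (id 11, lvl 1), data (id 12, lvl 1).
Iteration 2: rows with parent_dir in {11,12} -> proj (id 14, lvl 2).
Iteration 3: no rows with parent_dir in {14}; recursion stops.

data, media, proj, usr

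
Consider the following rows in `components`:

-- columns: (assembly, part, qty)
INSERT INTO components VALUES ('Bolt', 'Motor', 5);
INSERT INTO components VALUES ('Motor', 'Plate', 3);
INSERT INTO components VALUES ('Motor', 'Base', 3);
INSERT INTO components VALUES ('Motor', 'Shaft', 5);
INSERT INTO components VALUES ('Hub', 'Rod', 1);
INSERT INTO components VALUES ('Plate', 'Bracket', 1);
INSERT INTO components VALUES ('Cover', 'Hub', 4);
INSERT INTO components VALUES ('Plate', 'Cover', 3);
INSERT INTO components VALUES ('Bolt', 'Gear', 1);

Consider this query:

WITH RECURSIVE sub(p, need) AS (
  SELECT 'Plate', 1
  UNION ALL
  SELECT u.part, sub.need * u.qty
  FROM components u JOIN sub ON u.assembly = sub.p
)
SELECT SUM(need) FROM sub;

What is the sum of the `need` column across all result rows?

Base: (Plate, need=1).
Iteration 1: components of {Plate} -> Bracket = 1*1 = 1, Cover = 1*3 = 3.
Iteration 2: components of {Bracket,Cover} -> Hub = 3*4 = 12.
Iteration 3: components of {Hub} -> Rod = 12*1 = 12.
Iteration 4: no further components; recursion stops.
SUM(need) = 1 + 1 + 3 + 12 + 12 = 29.

29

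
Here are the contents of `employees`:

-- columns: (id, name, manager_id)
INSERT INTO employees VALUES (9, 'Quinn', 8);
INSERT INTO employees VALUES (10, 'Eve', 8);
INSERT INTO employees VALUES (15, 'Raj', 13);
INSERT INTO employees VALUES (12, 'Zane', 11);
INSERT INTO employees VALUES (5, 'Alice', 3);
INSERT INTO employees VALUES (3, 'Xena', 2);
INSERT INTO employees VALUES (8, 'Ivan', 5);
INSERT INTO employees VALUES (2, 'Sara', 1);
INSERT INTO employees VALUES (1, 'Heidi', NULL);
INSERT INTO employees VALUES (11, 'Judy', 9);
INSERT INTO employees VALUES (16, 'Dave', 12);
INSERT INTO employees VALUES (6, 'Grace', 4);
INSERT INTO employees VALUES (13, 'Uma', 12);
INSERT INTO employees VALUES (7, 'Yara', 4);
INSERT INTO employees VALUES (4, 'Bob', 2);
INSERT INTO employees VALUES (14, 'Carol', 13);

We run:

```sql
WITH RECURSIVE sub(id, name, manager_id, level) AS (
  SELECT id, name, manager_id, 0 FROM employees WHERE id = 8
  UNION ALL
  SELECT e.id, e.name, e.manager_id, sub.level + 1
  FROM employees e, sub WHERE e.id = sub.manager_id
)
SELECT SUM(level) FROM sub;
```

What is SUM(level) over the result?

10

Base: id=8 (Ivan), manager_id=5, level 0.
Iteration 1: join on id=5 -> Alice (id 5, manager_id=3, level 1).
Iteration 2: join on id=3 -> Xena (id 3, manager_id=2, level 2).
Iteration 3: join on id=2 -> Sara (id 2, manager_id=1, level 3).
Iteration 4: join on id=1 -> Heidi (id 1, manager_id=NULL, level 4).
Iteration 5: manager_id is NULL; no match; recursion stops.
SUM(level) = 0 + 1 + 2 + 3 + 4 = 10.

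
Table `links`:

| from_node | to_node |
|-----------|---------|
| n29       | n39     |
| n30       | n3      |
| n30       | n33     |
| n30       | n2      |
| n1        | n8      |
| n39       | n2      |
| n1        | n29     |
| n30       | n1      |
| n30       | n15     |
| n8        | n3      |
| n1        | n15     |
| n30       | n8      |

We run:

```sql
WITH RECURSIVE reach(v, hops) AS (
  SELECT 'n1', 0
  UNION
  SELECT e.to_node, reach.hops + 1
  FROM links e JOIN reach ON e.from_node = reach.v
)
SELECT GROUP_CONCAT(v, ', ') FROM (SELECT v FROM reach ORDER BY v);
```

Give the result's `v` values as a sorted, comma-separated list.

Base: (n1, hops=0).
Iteration 1: edges from {n1} -> (n15, hops=1), (n29, hops=1), (n8, hops=1).
Iteration 2: edges from {n15,n29,n8} -> (n3, hops=2), (n39, hops=2).
Iteration 3: edges from {n3,n39} -> (n2, hops=3).
Iteration 4: no outgoing edges from {n2}; recursion stops.

n1, n15, n2, n29, n3, n39, n8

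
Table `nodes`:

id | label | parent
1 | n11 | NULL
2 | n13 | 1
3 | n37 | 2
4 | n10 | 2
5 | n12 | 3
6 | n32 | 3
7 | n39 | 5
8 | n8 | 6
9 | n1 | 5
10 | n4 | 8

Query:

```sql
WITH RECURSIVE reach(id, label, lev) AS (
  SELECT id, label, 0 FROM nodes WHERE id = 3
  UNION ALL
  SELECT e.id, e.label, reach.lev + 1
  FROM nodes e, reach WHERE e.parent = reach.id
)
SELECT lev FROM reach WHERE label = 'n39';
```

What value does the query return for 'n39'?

Base: id=3 (n37) at lev 0.
Iteration 1: rows with parent in {3} -> n12 (id 5, lev 1), n32 (id 6, lev 1).
Iteration 2: rows with parent in {5,6} -> n39 (id 7, lev 2), n8 (id 8, lev 2), n1 (id 9, lev 2).
Iteration 3: rows with parent in {7,8,9} -> n4 (id 10, lev 3).
Iteration 4: no rows with parent in {10}; recursion stops.

2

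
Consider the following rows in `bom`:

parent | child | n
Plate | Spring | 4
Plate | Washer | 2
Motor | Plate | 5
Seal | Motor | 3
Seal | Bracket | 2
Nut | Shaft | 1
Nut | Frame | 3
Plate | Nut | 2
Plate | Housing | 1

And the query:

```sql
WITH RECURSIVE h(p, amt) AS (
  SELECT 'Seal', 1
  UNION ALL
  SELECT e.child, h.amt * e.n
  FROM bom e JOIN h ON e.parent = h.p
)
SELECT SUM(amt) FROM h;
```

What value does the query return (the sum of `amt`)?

Base: (Seal, amt=1).
Iteration 1: components of {Seal} -> Bracket = 1*2 = 2, Motor = 1*3 = 3.
Iteration 2: components of {Bracket,Motor} -> Plate = 3*5 = 15.
Iteration 3: components of {Plate} -> Housing = 15*1 = 15, Nut = 15*2 = 30, Spring = 15*4 = 60, Washer = 15*2 = 30.
Iteration 4: components of {Housing,Nut,Spring,Washer} -> Frame = 30*3 = 90, Shaft = 30*1 = 30.
Iteration 5: no further components; recursion stops.
SUM(amt) = 1 + 3 + 2 + 15 + 15 + 30 + 60 + 30 + 90 + 30 = 276.

276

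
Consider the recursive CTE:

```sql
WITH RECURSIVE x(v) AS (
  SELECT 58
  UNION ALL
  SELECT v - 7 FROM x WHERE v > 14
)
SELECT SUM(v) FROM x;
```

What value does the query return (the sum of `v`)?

268

Base: v=58.
Iteration 1: 58 > 14 holds -> v = 58 - 7 = 51.
Iteration 2: 51 > 14 holds -> v = 51 - 7 = 44.
Iteration 3: 44 > 14 holds -> v = 44 - 7 = 37.
Iteration 4: 37 > 14 holds -> v = 37 - 7 = 30.
Iteration 5: 30 > 14 holds -> v = 30 - 7 = 23.
Iteration 6: 23 > 14 holds -> v = 23 - 7 = 16.
Iteration 7: 16 > 14 holds -> v = 16 - 7 = 9.
Iteration 8: 9 > 14 fails; recursion stops.
SUM(v) = 58 + 51 + 44 + 37 + 30 + 23 + 16 + 9 = 268.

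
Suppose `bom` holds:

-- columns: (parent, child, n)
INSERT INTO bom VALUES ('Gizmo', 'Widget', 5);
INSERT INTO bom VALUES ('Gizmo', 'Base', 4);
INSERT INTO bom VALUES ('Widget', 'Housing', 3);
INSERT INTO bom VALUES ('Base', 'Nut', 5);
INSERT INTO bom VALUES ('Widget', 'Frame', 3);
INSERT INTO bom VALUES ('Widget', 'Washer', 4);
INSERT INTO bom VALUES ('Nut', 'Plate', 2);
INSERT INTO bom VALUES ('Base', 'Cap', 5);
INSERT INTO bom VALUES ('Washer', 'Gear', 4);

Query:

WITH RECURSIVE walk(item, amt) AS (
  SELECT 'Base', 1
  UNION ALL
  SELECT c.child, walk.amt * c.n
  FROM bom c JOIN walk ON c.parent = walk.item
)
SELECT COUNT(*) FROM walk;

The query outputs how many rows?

4

Base: (Base, amt=1).
Iteration 1: components of {Base} -> Cap = 1*5 = 5, Nut = 1*5 = 5.
Iteration 2: components of {Cap,Nut} -> Plate = 5*2 = 10.
Iteration 3: no further components; recursion stops.
Total rows emitted: 4.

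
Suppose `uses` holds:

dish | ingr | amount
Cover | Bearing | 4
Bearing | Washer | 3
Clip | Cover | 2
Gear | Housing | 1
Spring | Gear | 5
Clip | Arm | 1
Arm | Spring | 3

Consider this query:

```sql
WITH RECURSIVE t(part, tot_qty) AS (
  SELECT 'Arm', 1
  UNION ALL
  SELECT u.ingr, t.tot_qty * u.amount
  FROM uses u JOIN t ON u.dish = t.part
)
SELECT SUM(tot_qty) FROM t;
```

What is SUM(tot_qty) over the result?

34

Base: (Arm, tot_qty=1).
Iteration 1: components of {Arm} -> Spring = 1*3 = 3.
Iteration 2: components of {Spring} -> Gear = 3*5 = 15.
Iteration 3: components of {Gear} -> Housing = 15*1 = 15.
Iteration 4: no further components; recursion stops.
SUM(tot_qty) = 1 + 3 + 15 + 15 = 34.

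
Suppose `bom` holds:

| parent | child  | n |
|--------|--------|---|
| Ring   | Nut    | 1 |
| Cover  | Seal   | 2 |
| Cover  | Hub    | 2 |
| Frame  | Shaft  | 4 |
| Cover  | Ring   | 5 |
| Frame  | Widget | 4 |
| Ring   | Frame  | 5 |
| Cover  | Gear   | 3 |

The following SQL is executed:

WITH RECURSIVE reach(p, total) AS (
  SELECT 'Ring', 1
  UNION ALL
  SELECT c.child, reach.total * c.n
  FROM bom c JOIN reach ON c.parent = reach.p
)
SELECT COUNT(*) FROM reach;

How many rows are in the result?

5

Base: (Ring, total=1).
Iteration 1: components of {Ring} -> Frame = 1*5 = 5, Nut = 1*1 = 1.
Iteration 2: components of {Frame,Nut} -> Shaft = 5*4 = 20, Widget = 5*4 = 20.
Iteration 3: no further components; recursion stops.
Total rows emitted: 5.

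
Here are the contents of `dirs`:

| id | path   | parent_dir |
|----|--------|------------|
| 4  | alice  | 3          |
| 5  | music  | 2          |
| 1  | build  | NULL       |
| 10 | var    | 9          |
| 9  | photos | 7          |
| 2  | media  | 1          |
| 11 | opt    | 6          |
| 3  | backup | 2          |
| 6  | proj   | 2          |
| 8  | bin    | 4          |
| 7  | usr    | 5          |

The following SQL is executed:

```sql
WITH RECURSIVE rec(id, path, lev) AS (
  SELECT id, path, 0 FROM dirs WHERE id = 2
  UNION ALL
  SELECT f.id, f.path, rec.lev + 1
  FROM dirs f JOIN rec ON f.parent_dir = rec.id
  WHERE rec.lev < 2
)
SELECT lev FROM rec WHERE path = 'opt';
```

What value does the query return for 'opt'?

2

Base: id=2 (media) at lev 0.
Iteration 1: rows with parent_dir in {2} -> backup (id 3, lev 1), music (id 5, lev 1), proj (id 6, lev 1).
Iteration 2: rows with parent_dir in {3,5,6} -> alice (id 4, lev 2), usr (id 7, lev 2), opt (id 11, lev 2).
Iteration 3: lev < 2 fails for all current rows; recursion stops.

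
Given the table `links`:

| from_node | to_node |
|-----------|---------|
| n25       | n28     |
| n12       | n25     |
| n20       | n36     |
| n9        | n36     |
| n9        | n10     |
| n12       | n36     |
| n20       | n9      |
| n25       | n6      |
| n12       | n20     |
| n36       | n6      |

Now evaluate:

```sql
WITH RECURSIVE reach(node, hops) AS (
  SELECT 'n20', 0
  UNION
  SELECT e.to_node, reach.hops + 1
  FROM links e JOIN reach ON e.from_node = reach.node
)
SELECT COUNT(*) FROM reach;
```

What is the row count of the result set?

7

Base: (n20, hops=0).
Iteration 1: edges from {n20} -> (n36, hops=1), (n9, hops=1).
Iteration 2: edges from {n36,n9} -> (n10, hops=2), (n36, hops=2), (n6, hops=2).
Iteration 3: edges from {n10,n36,n6} -> (n6, hops=3).
Iteration 4: no outgoing edges from {n6}; recursion stops.
Total rows emitted: 7.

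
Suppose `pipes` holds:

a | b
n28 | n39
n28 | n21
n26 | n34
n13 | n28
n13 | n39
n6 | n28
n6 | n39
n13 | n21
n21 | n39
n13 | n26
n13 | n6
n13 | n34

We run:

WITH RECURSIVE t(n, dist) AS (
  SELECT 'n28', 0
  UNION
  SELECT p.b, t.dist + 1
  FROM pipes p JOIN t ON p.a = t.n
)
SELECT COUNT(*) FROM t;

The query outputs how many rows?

4

Base: (n28, dist=0).
Iteration 1: edges from {n28} -> (n21, dist=1), (n39, dist=1).
Iteration 2: edges from {n21,n39} -> (n39, dist=2).
Iteration 3: no outgoing edges from {n39}; recursion stops.
Total rows emitted: 4.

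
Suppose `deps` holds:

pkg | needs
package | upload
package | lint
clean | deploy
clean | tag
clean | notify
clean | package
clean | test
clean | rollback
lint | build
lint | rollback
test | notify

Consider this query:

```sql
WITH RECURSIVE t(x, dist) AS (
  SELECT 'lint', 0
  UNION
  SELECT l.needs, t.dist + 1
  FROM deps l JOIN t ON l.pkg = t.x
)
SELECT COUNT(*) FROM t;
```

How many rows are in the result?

3

Base: (lint, dist=0).
Iteration 1: edges from {lint} -> (build, dist=1), (rollback, dist=1).
Iteration 2: no outgoing edges from {build,rollback}; recursion stops.
Total rows emitted: 3.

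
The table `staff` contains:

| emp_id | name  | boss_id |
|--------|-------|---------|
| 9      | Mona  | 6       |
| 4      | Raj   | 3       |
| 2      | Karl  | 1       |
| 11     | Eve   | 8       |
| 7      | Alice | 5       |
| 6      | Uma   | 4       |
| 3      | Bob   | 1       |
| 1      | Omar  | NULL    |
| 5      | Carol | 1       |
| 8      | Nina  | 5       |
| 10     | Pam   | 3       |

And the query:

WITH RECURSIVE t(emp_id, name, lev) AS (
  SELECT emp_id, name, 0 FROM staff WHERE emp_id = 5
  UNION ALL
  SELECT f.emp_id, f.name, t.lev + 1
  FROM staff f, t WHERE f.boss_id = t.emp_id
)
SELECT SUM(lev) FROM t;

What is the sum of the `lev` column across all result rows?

4

Base: emp_id=5 (Carol) at lev 0.
Iteration 1: rows with boss_id in {5} -> Alice (id 7, lev 1), Nina (id 8, lev 1).
Iteration 2: rows with boss_id in {7,8} -> Eve (id 11, lev 2).
Iteration 3: no rows with boss_id in {11}; recursion stops.
SUM(lev) = 0 + 1 + 1 + 2 = 4.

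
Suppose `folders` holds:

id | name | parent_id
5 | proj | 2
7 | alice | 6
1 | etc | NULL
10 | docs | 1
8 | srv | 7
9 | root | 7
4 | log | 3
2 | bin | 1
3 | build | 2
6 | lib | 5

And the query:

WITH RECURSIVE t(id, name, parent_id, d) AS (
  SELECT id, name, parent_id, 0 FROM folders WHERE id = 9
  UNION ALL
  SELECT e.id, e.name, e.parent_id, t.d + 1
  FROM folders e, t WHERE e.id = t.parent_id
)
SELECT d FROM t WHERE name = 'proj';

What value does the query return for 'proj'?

Base: id=9 (root), parent_id=7, d 0.
Iteration 1: join on id=7 -> alice (id 7, parent_id=6, d 1).
Iteration 2: join on id=6 -> lib (id 6, parent_id=5, d 2).
Iteration 3: join on id=5 -> proj (id 5, parent_id=2, d 3).
Iteration 4: join on id=2 -> bin (id 2, parent_id=1, d 4).
Iteration 5: join on id=1 -> etc (id 1, parent_id=NULL, d 5).
Iteration 6: parent_id is NULL; no match; recursion stops.

3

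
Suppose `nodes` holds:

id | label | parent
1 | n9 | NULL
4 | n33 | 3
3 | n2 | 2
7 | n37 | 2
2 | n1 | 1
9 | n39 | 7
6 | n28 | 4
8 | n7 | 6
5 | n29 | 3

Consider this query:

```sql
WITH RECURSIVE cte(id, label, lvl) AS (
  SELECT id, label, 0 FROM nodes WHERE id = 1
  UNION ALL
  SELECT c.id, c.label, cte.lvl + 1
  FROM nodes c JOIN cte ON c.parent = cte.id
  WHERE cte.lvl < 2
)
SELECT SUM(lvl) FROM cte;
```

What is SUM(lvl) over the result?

Base: id=1 (n9) at lvl 0.
Iteration 1: rows with parent in {1} -> n1 (id 2, lvl 1).
Iteration 2: rows with parent in {2} -> n2 (id 3, lvl 2), n37 (id 7, lvl 2).
Iteration 3: lvl < 2 fails for all current rows; recursion stops.
SUM(lvl) = 0 + 1 + 2 + 2 = 5.

5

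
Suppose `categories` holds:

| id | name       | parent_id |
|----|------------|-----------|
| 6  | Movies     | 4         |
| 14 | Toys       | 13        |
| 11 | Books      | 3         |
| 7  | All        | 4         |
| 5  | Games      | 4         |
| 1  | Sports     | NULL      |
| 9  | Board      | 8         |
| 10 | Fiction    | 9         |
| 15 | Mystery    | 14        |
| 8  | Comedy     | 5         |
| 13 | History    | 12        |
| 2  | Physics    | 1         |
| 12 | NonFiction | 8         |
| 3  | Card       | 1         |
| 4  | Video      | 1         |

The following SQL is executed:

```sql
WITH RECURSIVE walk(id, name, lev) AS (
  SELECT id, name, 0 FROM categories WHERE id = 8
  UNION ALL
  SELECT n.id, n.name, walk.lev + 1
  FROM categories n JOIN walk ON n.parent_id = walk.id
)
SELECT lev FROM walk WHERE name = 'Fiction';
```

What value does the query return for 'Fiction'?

2

Base: id=8 (Comedy) at lev 0.
Iteration 1: rows with parent_id in {8} -> Board (id 9, lev 1), NonFiction (id 12, lev 1).
Iteration 2: rows with parent_id in {9,12} -> Fiction (id 10, lev 2), History (id 13, lev 2).
Iteration 3: rows with parent_id in {10,13} -> Toys (id 14, lev 3).
Iteration 4: rows with parent_id in {14} -> Mystery (id 15, lev 4).
Iteration 5: no rows with parent_id in {15}; recursion stops.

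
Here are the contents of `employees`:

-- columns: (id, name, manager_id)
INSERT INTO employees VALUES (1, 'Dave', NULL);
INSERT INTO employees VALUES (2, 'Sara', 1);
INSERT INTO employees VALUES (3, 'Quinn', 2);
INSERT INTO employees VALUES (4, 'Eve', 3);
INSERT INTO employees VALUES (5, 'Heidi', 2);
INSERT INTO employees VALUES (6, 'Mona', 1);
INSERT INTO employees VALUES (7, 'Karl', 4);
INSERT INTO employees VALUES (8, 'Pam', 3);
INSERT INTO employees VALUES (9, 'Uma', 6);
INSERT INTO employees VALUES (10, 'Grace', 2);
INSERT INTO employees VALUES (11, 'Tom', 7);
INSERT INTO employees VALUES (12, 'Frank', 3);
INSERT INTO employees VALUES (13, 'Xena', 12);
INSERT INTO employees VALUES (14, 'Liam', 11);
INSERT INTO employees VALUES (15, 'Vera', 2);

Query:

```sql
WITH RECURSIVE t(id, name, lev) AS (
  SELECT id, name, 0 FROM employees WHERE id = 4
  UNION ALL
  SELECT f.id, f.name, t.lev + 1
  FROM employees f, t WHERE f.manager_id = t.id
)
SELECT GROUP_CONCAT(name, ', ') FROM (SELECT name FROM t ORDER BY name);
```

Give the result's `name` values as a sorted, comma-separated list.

Base: id=4 (Eve) at lev 0.
Iteration 1: rows with manager_id in {4} -> Karl (id 7, lev 1).
Iteration 2: rows with manager_id in {7} -> Tom (id 11, lev 2).
Iteration 3: rows with manager_id in {11} -> Liam (id 14, lev 3).
Iteration 4: no rows with manager_id in {14}; recursion stops.

Eve, Karl, Liam, Tom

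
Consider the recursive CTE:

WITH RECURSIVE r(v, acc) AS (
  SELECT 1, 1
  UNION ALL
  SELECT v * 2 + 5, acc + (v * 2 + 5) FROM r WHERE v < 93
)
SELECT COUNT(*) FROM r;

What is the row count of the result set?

6

Base: v=1, acc=1.
Iteration 1: 1 < 93 holds -> v = 1 * 2 + 5 = 7, acc = 1 + 7 = 8.
Iteration 2: 7 < 93 holds -> v = 7 * 2 + 5 = 19, acc = 8 + 19 = 27.
Iteration 3: 19 < 93 holds -> v = 19 * 2 + 5 = 43, acc = 27 + 43 = 70.
Iteration 4: 43 < 93 holds -> v = 43 * 2 + 5 = 91, acc = 70 + 91 = 161.
Iteration 5: 91 < 93 holds -> v = 91 * 2 + 5 = 187, acc = 161 + 187 = 348.
Iteration 6: 187 < 93 fails; recursion stops.
Total rows emitted: 6.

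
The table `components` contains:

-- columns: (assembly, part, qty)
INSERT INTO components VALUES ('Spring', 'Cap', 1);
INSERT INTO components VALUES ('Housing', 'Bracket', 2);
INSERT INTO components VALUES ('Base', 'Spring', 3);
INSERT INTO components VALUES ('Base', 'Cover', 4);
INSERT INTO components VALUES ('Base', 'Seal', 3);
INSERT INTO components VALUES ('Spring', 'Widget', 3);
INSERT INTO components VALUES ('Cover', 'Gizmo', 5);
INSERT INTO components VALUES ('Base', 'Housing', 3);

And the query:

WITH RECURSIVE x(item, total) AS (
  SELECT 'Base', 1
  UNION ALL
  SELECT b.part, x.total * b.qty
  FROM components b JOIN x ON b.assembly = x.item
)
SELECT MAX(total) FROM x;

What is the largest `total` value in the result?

20

Base: (Base, total=1).
Iteration 1: components of {Base} -> Cover = 1*4 = 4, Housing = 1*3 = 3, Seal = 1*3 = 3, Spring = 1*3 = 3.
Iteration 2: components of {Cover,Housing,Seal,Spring} -> Bracket = 3*2 = 6, Cap = 3*1 = 3, Gizmo = 4*5 = 20, Widget = 3*3 = 9.
Iteration 3: no further components; recursion stops.
total values: 1, 3, 4, 3, 3, 9, 3, 20, 6; the maximum is 20.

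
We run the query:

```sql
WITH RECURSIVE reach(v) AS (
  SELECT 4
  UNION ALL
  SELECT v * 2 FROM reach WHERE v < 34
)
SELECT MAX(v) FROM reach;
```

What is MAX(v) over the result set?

Base: v=4.
Iteration 1: 4 < 34 holds -> v = 4 * 2 = 8.
Iteration 2: 8 < 34 holds -> v = 8 * 2 = 16.
Iteration 3: 16 < 34 holds -> v = 16 * 2 = 32.
Iteration 4: 32 < 34 holds -> v = 32 * 2 = 64.
Iteration 5: 64 < 34 fails; recursion stops.
v values: 4, 8, 16, 32, 64; the maximum is 64.

64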